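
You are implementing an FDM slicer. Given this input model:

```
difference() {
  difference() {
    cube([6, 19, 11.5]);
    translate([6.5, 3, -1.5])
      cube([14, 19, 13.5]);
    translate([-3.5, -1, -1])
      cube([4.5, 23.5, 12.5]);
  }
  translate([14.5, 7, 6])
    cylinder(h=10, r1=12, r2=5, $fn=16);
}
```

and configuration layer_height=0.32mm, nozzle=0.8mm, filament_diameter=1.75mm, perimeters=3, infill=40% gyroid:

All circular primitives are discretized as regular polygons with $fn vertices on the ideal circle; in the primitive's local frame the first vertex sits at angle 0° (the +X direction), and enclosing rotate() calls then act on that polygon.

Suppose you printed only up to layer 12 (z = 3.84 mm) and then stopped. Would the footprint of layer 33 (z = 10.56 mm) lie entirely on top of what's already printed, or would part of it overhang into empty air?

Compare the two slices. At z = 3.84: the cube (footprint 6×19) is included at this height (area 114.00 mm²); the 14×19 cube at (6.5, 3) contributes its full rectangle (area 266.00 mm²); the cube at (-3.5, -1) (footprint 4.5×23.5) is included at this height (area 105.75 mm²); After the difference (first − rest): starting from the 6×19 cube (114.00 mm²), the 14×19 cube at (6.5, 3) misses the remaining region (no effect); the 4.5×23.5 cube at (-3.5, -1) partially overlaps it — only the 19.00 mm² overlap (of its 105.75 mm²) is removed, clipping the outline — area = 95.00 mm²; the cone at (14.5, 7) does not reach this height (z outside [6, 16]); Subtracting the remaining from the first: none of the subtracted shapes is present at this height, so the result so far is unchanged — area = 95.00 mm². At z = 10.56: the 6×19 cube contributes its full rectangle (area 114.00 mm²); the cube at (6.5, 3) (footprint 14×19) is included at this height (area 266.00 mm²); the cube at (-3.5, -1) is present — its section is the full 4.5×23.5 rectangle (area 105.75 mm²); Taking the first minus the rest: starting from the 6×19 cube (114.00 mm²), the 14×19 cube at (6.5, 3) misses the remaining region (no effect); the 4.5×23.5 cube at (-3.5, -1) partially overlaps it — only the 19.00 mm² overlap (of its 105.75 mm²) is removed, clipping the outline — area = 95.00 mm²; the cone at (14.5, 7): at t=0.456 of its height the radius interpolates to r₁+(r₂−r₁)t = 8.808, giving a regular 16-gon of that circumradius (area = (16/2)·8.808²·sin(360°/16) = 237.51 mm²); Subtracting the remaining from the first: starting from that combined region (95.00 mm²), the cone at (14.5, 7) partially overlaps it — only the 0.48 mm² overlap (of its 237.51 mm²) is removed, clipping the outline — area = 94.52 mm². Checking containment: the cross-section at z = 10.56 is a subset of the cross-section at z = 3.84.

entirely on top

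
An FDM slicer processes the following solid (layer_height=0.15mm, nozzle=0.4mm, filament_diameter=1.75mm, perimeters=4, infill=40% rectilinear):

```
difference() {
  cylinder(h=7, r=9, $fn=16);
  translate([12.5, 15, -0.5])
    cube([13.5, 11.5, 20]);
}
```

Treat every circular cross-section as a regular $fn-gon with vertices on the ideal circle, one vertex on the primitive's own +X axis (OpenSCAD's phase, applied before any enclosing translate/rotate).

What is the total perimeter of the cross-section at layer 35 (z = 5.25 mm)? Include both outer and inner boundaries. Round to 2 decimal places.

At z = 5.25 mm: the r=9 cylinder gives a regular 16-gon of circumradius 9 (constant along its height) (perimeter = 2·16·9.000·sin(180°/16) = 56.19 mm); the cube at (12.5, 15) (footprint 13.5×11.5) is included at this height (perimeter 50.00 mm); Taking the first minus the rest: starting from the r=9 cylinder, the 13.5×11.5 cube at (12.5, 15) misses the remaining region (no effect) — boundary = 56.19 mm. Overall, the cross-section is a single solid region. Total boundary length (outer) = 56.19 mm.

56.19 mm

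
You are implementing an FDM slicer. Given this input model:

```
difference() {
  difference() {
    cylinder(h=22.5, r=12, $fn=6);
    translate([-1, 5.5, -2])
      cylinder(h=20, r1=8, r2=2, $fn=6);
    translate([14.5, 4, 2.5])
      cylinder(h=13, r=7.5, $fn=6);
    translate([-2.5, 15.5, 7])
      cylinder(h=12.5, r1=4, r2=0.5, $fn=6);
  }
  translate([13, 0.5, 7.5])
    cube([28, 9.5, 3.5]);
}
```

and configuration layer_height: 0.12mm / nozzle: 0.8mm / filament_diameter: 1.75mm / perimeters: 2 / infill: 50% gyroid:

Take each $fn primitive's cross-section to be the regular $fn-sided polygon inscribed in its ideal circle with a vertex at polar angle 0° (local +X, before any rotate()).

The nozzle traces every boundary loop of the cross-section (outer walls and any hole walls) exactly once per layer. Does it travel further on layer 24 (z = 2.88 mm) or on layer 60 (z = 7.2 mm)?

layer 60 (z = 7.2 mm)

Layer 24 (z = 2.88): the cylinder: section is a regular 6-gon, circumradius r=12 (perimeter = 2·6·12.000·sin(180°/6) = 72.00 mm); the cone at (-1, 5.5): at t=0.244 of its height the radius interpolates to r₁+(r₂−r₁)t = 6.536, giving a regular 6-gon of that circumradius (perimeter = 2·6·6.536·sin(180°/6) = 39.22 mm); the r=7.5 cylinder at (14.5, 4) gives a regular 6-gon of circumradius 7.5 (constant along its height) (perimeter = 2·6·7.500·sin(180°/6) = 45.00 mm); the cone at (-2.5, 15.5) is absent (z outside [7, 19.5]); Taking the first minus the rest: starting from the r=12 cylinder, the cone at (-1, 5.5) partially overlaps it — only the 105.63 mm² overlap (of its 110.99 mm²) is removed, clipping the outline; the r=7.5 cylinder at (14.5, 4) partially overlaps it — only the 17.03 mm² overlap (of its 146.14 mm²) is removed, clipping the outline — boundary = 95.48 mm; the cube at (13, 0.5) is absent (z outside [7.5, 11]); Subtracting the remaining from the first: none of the subtracted shapes is present at this height, so that combined region is unchanged — boundary = 95.48 mm. So its perimeter = 95.48 mm. Layer 60 (z = 7.2): the r=12 cylinder gives a regular 6-gon of circumradius 12 (constant along its height) (perimeter = 2·6·12.000·sin(180°/6) = 72.00 mm); the cone at (-1, 5.5) contributes a regular 6-gon of circumradius 5.240 (interpolated between r1=8 and r2=2 at t=0.460) (perimeter = 2·6·5.240·sin(180°/6) = 31.44 mm); the cylinder at (14.5, 4): section is a regular 6-gon, circumradius r=7.5 (perimeter = 2·6·7.500·sin(180°/6) = 45.00 mm); the cone at (-2.5, 15.5) contributes a regular 6-gon of circumradius 3.944 (interpolated between r1=4 and r2=0.5 at t=0.016) (perimeter = 2·6·3.944·sin(180°/6) = 23.66 mm); After the difference (first − rest): starting from the r=12 cylinder, the cone at (-1, 5.5) lies wholly inside it (removes its full 71.34 mm² and its 31.44 mm outline becomes a hole wall); the r=7.5 cylinder at (14.5, 4) partially overlaps it — only the 17.03 mm² overlap (of its 146.14 mm²) is removed, clipping the outline; the cone at (-2.5, 15.5) misses the remaining region (no effect) — boundary (outer + 1 inner loop) = 103.44 mm; the cube at (13, 0.5) does not reach this height (z outside [7.5, 11]); After the difference (first − rest): none of the subtracted shapes is present at this height, so that combined region is unchanged — boundary (outer + 1 inner loop) = 103.44 mm. So its perimeter = 103.44 mm. Layer 60 is larger (103.44 vs 95.48 mm).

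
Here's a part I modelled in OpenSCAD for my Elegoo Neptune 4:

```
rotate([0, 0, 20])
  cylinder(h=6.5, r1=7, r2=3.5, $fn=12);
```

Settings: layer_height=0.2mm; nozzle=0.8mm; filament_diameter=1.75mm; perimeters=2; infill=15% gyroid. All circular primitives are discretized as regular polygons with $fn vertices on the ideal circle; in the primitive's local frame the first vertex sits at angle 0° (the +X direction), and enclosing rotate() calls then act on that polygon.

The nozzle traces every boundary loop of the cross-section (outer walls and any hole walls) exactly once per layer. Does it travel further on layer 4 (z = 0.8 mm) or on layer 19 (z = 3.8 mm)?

Layer 4 (z = 0.8): the cone (r1=7→r2=3.5) has section circumradius 6.569 here — a regular 12-gon (perimeter = 2·12·6.569·sin(180°/12) = 40.81 mm); (rotated 20° about Z; rotation is an isometry so areas/perimeters/island counts are preserved). So its perimeter = 40.81 mm. Layer 19 (z = 3.8): the cone: at t=0.585 of its height the radius interpolates to r₁+(r₂−r₁)t = 4.954, giving a regular 12-gon of that circumradius (perimeter = 2·12·4.954·sin(180°/12) = 30.77 mm); (rotated 20° about Z; rotation is an isometry so areas/perimeters/island counts are preserved). So its perimeter = 30.77 mm. Layer 4 is larger (40.81 vs 30.77 mm).

layer 4 (z = 0.8 mm)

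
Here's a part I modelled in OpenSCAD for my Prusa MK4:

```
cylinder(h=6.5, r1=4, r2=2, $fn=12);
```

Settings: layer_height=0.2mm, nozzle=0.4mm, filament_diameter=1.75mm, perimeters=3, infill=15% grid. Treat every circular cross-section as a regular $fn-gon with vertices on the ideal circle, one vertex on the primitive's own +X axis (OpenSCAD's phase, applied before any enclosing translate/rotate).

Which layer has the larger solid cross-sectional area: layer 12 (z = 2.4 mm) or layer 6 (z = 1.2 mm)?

layer 6 (z = 1.2 mm)

Layer 12 (z = 2.4): the cone (r1=4→r2=2) has section circumradius 3.262 here — a regular 12-gon (area = (12/2)·3.262²·sin(360°/12) = 31.91 mm²). So its area = 31.91 mm². Layer 6 (z = 1.2): the cone: at t=0.185 of its height the radius interpolates to r₁+(r₂−r₁)t = 3.631, giving a regular 12-gon of that circumradius (area = (12/2)·3.631²·sin(360°/12) = 39.55 mm²). So its area = 39.55 mm². Layer 6 is larger (39.55 vs 31.91 mm²).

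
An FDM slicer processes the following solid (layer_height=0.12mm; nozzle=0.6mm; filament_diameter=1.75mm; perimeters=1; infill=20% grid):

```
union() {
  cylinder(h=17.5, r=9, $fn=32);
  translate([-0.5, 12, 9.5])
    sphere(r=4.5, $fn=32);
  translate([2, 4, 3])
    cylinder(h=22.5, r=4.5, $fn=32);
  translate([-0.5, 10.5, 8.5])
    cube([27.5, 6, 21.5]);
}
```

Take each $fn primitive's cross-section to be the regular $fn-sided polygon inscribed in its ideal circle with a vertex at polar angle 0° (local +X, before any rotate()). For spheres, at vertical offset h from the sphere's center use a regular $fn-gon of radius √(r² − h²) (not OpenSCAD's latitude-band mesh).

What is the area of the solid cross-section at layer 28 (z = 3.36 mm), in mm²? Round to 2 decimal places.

252.84 mm²

At z = 3.36 mm: the cylinder: section is a regular 32-gon, circumradius r=9 (area = (32/2)·9.000²·sin(360°/32) = 252.84 mm²); the sphere at (-0.5, 12) does not reach this height (|z−center|=6.140 > r=4.5); the cylinder at (2, 4): section is a regular 32-gon, circumradius r=4.5 (area = (32/2)·4.500²·sin(360°/32) = 63.21 mm²); the cube at (-0.5, 10.5) is absent (z outside [8.5, 30]); Merging all regions: the r=4.5 cylinder at (2, 4) lies entirely inside the r=9 cylinder, so the union is just the r=9 cylinder — area = 252.84 mm². Overall, the cross-section is a single solid region. Net area = 252.84 mm².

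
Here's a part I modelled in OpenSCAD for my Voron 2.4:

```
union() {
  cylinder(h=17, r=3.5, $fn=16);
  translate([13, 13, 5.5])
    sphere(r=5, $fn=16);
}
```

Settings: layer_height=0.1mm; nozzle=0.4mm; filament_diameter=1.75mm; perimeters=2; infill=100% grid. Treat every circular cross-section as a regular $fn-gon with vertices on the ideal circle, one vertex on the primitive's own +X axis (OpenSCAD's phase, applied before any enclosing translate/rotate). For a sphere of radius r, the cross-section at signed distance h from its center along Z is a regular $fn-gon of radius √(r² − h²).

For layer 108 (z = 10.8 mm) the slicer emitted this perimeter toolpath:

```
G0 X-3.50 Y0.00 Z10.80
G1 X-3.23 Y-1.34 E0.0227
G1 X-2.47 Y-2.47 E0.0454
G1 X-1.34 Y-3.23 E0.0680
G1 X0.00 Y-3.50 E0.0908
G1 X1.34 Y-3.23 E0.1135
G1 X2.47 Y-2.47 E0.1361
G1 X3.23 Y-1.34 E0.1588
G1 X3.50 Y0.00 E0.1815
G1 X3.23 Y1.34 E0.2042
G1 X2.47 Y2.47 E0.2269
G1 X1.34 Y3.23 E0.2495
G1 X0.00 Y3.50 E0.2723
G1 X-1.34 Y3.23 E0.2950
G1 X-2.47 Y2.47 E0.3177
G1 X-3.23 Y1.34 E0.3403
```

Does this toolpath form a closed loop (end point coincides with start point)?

no

Start point (G0): (-3.50, 0.00). End point (last G1): the path does not return to the start — open.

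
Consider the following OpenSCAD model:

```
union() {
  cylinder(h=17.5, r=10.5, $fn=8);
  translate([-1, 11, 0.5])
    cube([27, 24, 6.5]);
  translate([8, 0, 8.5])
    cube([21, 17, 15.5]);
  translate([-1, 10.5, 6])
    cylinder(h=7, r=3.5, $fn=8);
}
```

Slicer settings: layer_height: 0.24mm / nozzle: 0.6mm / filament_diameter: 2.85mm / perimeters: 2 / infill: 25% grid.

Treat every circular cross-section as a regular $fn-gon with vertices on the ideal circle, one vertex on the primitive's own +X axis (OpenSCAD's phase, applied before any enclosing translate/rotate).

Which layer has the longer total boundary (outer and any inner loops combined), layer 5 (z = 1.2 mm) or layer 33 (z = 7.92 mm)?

layer 5 (z = 1.2 mm)

Layer 5 (z = 1.2): the r=10.5 cylinder gives a regular 8-gon of circumradius 10.5 (constant along its height) (perimeter = 2·8·10.500·sin(180°/8) = 64.29 mm); the cube at (-1, 11) (footprint 27×24) is included at this height (perimeter 102.00 mm); the cube at (8, 0) is absent (z outside [8.5, 24]); the cylinder at (-1, 10.5) does not reach this height (z outside [6, 13]); Taking the union: the 2 present regions are separate (no shared area or edge), so areas and boundary lengths simply add and each stays a separate island — boundary = 166.29 mm. So its perimeter = 166.29 mm. Layer 33 (z = 7.92): the cylinder: section is a regular 8-gon, circumradius r=10.5 (perimeter = 2·8·10.500·sin(180°/8) = 64.29 mm); the cube at (-1, 11) does not reach this height (z outside [0.5, 7]); the cube at (8, 0) is not intersected at this z (z outside [8.5, 24]); the r=3.5 cylinder at (-1, 10.5) gives a regular 8-gon of circumradius 3.5 (constant along its height) (perimeter = 2·8·3.500·sin(180°/8) = 21.43 mm); Merging all regions: the regions partially overlap (shared area 12.64 mm²), so the edge portions inside another operand are dropped and the merged outline is re-measured after clipping — boundary = 71.22 mm. So its perimeter = 71.22 mm. Layer 5 is larger (166.29 vs 71.22 mm).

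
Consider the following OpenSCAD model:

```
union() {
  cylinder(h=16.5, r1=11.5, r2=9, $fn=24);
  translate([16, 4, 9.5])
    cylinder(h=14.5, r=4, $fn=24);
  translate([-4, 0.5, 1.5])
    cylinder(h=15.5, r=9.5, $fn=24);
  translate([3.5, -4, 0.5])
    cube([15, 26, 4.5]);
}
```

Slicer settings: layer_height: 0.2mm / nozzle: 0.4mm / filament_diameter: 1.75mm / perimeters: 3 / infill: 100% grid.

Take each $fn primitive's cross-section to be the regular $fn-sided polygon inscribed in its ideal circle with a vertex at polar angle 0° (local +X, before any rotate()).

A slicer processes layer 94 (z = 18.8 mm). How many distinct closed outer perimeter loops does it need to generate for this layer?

At z = 18.8 mm: the cone does not reach this height (z outside [0, 16.5]); the r=4 cylinder at (16, 4) contributes a regular 24-gon of circumradius 4; the cylinder at (-4, 0.5) is absent (z outside [1.5, 17]); the cube at (3.5, -4) is absent (z outside [0.5, 5]); Taking the union: only the r=4 cylinder at (16, 4) is present, so the union is just that shape — 1 connected region. The result has 1 disconnected region.

1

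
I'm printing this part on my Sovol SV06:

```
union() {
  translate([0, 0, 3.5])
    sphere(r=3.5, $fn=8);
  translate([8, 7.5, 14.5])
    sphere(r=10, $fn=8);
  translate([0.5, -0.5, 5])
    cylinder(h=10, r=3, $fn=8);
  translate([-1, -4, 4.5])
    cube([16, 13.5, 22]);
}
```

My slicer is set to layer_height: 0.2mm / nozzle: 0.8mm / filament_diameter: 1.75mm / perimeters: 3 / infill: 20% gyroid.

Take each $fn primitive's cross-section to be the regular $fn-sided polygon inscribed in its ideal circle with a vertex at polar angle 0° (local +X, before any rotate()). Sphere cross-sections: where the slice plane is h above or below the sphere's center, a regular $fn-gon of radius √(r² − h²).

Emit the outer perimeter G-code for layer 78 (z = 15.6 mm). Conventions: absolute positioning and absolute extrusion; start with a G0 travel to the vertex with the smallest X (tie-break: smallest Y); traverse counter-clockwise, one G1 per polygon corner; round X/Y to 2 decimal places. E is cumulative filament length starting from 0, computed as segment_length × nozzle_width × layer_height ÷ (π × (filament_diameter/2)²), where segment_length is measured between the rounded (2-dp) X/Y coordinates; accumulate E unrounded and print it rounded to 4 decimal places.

G0 X-1.94 Y7.50 Z15.60
G1 X-1.00 Y5.23 E0.1634
G1 X-1.00 Y-4.00 E0.7774
G1 X15.00 Y-4.00 E1.8417
G1 X15.00 Y0.46 E2.1384
G1 X15.03 Y0.47 E2.1405
G1 X17.94 Y7.50 E2.6466
G1 X15.03 Y14.53 E3.1528
G1 X8.00 Y17.44 E3.6589
G1 X0.97 Y14.53 E4.1650
G1 X-1.94 Y7.50 E4.6711

At z = 15.6 mm: the sphere is absent (|z−center|=12.100 > r=3.5); the r=10 sphere at (8, 7.5) slices to a regular 8-gon of circumradius 9.939 (√(r²−h²) with h=1.1 from center); the cylinder at (0.5, -0.5) is absent (z outside [5, 15]); the cube at (-1, -4) (footprint 16×13.5) is included at this height; Taking the union: the regions partially overlap (shared area 160.22 mm²), so overlapping operands fuse into one piece — 1 connected region. The outline is a single polygon with 10 vertices. Extrusion per mm of travel: 0.8 × 0.2 / (π × 0.875²) = 0.066520. Accumulating E over each segment gives final E = 4.6711.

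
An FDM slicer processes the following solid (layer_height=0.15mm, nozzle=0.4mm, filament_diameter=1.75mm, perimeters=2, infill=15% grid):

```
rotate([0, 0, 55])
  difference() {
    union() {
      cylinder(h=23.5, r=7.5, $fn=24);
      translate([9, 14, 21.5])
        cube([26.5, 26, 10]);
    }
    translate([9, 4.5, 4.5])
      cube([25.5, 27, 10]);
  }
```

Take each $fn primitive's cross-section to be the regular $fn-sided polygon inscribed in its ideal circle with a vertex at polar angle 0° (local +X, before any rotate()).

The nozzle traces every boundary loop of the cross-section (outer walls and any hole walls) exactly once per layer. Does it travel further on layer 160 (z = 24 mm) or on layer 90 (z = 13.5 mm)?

Layer 160 (z = 24): the cylinder is not intersected at this z (z outside [0, 23.5]); the cube at (9, 14) (footprint 26.5×26) is included at this height (perimeter 105.00 mm); Combining (union): only the 26.5×26 cube at (9, 14) is present, so the union is just that shape — boundary = 105.00 mm; the cube at (9, 4.5) is not intersected at this z (z outside [4.5, 14.5]); Taking the first minus the rest: none of the subtracted shapes is present at this height, so that combined region is unchanged — boundary = 105.00 mm; (whole slice rotated 55° about Z — lengths, areas and connectivity unchanged). So its perimeter = 105.00 mm. Layer 90 (z = 13.5): the r=7.5 cylinder gives a regular 24-gon of circumradius 7.5 (constant along its height) (perimeter = 2·24·7.500·sin(180°/24) = 46.99 mm); the cube at (9, 14) is not intersected at this z (z outside [21.5, 31.5]); Merging all regions: only the r=7.5 cylinder is present, so the union is just that shape — boundary = 46.99 mm; the cube at (9, 4.5) is present — its section is the full 25.5×27 rectangle (perimeter 105.00 mm); Subtracting the remaining from the first: starting from that combined region, the 25.5×27 cube at (9, 4.5) misses the remaining region (no effect) — boundary = 46.99 mm; (rotated 55° about Z; rotation is an isometry so areas/perimeters/island counts are preserved). So its perimeter = 46.99 mm. Layer 160 is larger (105.00 vs 46.99 mm).

layer 160 (z = 24 mm)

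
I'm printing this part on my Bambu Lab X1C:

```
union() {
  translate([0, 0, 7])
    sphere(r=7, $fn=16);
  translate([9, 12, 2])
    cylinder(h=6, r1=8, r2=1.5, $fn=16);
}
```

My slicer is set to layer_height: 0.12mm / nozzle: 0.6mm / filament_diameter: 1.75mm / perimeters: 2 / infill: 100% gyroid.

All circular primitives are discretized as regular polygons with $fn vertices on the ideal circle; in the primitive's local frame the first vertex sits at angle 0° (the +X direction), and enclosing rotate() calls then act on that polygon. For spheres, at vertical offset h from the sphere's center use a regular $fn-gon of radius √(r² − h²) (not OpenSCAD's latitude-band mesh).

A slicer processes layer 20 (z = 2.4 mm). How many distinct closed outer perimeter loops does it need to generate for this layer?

At z = 2.4 mm: the sphere: section is a regular 16-gon, circumradius = √(r²−h²) = √(7²−4.6²) = 5.276; the cone at (9, 12) (r1=8→r2=1.5) has section circumradius 7.567 here — a regular 16-gon; Taking the union: the 2 present regions are separate (no shared area or edge), so areas and boundary lengths simply add and each stays a separate island — 2 connected regions. The result has 2 disconnected regions.

2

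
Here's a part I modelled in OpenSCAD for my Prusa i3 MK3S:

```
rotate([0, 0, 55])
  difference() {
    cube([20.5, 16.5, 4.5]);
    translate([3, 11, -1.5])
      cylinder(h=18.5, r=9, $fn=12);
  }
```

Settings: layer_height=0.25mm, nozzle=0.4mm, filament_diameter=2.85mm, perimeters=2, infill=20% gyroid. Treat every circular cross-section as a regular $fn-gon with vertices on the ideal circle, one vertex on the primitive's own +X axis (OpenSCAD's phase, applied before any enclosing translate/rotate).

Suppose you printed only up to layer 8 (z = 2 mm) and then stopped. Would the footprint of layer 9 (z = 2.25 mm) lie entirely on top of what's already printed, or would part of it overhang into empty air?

entirely on top

Compare the two slices. At z = 2: the cube is present — its section is the full 20.5×16.5 rectangle (area 338.25 mm²); the r=9 cylinder at (3, 11) gives a regular 12-gon of circumradius 9 (constant along its height) (area = (12/2)·9.000²·sin(360°/12) = 243.00 mm²); After the difference (first − rest): starting from the 20.5×16.5 cube (338.25 mm²), the r=9 cylinder at (3, 11) partially overlaps it — only the 148.13 mm² overlap (of its 243.00 mm²) is removed, clipping the outline — area = 190.12 mm²; (whole slice rotated 55° about Z — lengths, areas and connectivity unchanged). At z = 2.25: the cube is present — its section is the full 20.5×16.5 rectangle (area 338.25 mm²); the r=9 cylinder at (3, 11) gives a regular 12-gon of circumradius 9 (constant along its height) (area = (12/2)·9.000²·sin(360°/12) = 243.00 mm²); After the difference (first − rest): starting from the 20.5×16.5 cube (338.25 mm²), the r=9 cylinder at (3, 11) partially overlaps it — only the 148.13 mm² overlap (of its 243.00 mm²) is removed, clipping the outline — area = 190.12 mm²; (whole slice rotated 55° about Z — lengths, areas and connectivity unchanged). Checking containment: the cross-section at z = 2.25 is a subset of the cross-section at z = 2.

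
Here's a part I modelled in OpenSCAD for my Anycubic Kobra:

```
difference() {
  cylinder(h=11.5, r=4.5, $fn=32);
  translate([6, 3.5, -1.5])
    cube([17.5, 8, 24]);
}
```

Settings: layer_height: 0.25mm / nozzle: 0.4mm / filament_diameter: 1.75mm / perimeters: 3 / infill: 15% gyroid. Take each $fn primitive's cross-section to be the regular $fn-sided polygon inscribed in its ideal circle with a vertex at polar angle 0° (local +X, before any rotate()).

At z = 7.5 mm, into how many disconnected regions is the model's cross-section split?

1

At z = 7.5 mm: the r=4.5 cylinder gives a regular 32-gon of circumradius 4.5 (constant along its height); the 17.5×8 cube at (6, 3.5) contributes its full rectangle; Subtracting the remaining from the first: starting from the r=4.5 cylinder, the 17.5×8 cube at (6, 3.5) misses the remaining region (no effect) — 1 connected region. The result has 1 disconnected region.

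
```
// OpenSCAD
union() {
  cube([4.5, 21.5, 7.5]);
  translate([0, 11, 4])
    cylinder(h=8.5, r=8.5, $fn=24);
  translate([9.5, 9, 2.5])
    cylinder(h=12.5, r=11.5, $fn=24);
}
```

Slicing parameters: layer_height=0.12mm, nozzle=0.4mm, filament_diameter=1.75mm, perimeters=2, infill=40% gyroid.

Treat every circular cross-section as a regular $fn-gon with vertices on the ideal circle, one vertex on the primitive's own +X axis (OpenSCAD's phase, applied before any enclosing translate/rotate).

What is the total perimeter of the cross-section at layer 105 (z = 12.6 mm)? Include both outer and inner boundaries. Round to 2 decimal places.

72.05 mm

At z = 12.6 mm: the cube is not intersected at this z (z outside [0, 7.5]); the cylinder at (0, 11) is not intersected at this z (z outside [4, 12.5]); the r=11.5 cylinder at (9.5, 9) contributes a regular 24-gon of circumradius 11.5 (perimeter = 2·24·11.500·sin(180°/24) = 72.05 mm); Taking the union: only the r=11.5 cylinder at (9.5, 9) is present, so the union is just that shape — boundary = 72.05 mm. Overall, the cross-section is a single solid region. Total boundary length (outer) = 72.05 mm.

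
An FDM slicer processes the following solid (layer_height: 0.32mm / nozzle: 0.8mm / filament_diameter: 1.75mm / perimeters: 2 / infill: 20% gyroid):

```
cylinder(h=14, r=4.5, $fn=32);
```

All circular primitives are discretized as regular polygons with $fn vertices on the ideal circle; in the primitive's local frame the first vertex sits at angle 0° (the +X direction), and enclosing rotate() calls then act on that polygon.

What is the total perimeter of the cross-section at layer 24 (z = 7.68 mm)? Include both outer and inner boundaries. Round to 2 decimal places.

28.23 mm

At z = 7.68 mm: the cylinder: section is a regular 32-gon, circumradius r=4.5 (perimeter = 2·32·4.500·sin(180°/32) = 28.23 mm). Overall, the cross-section is a single solid region. Total boundary length (outer) = 28.23 mm.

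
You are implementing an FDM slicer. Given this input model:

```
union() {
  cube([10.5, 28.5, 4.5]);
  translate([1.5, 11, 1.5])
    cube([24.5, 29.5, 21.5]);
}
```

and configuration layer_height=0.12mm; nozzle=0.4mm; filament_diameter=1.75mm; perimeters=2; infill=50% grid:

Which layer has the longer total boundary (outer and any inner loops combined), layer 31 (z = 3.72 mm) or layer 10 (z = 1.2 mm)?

layer 31 (z = 3.72 mm)

Layer 31 (z = 3.72): the cube is present — its section is the full 10.5×28.5 rectangle (perimeter 78.00 mm); the 24.5×29.5 cube at (1.5, 11) contributes its full rectangle (perimeter 108.00 mm); Combining (union): the regions partially overlap (shared area 157.50 mm²), so the edge portions inside another operand are dropped and the merged outline is re-measured after clipping — boundary = 133.00 mm. So its perimeter = 133.00 mm. Layer 10 (z = 1.2): the cube is present — its section is the full 10.5×28.5 rectangle (perimeter 78.00 mm); the cube at (1.5, 11) does not reach this height (z outside [1.5, 23]); Combining (union): only the 10.5×28.5 cube is present, so the union is just that shape — boundary = 78.00 mm. So its perimeter = 78.00 mm. Layer 31 is larger (133.00 vs 78.00 mm).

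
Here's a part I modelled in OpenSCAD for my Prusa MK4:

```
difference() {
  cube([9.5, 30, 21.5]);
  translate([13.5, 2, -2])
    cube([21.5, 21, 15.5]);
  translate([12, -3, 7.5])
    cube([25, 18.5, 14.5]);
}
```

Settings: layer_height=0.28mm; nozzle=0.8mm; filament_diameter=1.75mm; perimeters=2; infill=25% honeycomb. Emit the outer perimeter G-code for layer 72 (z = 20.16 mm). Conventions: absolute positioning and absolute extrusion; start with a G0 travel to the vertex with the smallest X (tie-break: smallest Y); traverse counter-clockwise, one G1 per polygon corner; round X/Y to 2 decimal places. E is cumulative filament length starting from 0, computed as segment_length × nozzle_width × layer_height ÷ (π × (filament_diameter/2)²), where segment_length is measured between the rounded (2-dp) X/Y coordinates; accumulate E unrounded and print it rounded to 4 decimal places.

G0 X0.00 Y0.00 Z20.16
G1 X9.50 Y0.00 E0.8847
G1 X9.50 Y30.00 E3.6786
G1 X0.00 Y30.00 E4.5633
G1 X0.00 Y0.00 E7.3571

At z = 20.16 mm: the 9.5×30 cube contributes its full rectangle; the cube at (13.5, 2) is absent (z outside [-2, 13.5]); the cube at (12, -3) is present — its section is the full 25×18.5 rectangle; After the difference (first − rest): starting from the 9.5×30 cube, the 25×18.5 cube at (12, -3) misses the remaining region (no effect) — 1 connected region. The outline is a single polygon with 4 vertices. Extrusion per mm of travel: 0.8 × 0.28 / (π × 0.875²) = 0.093128. Accumulating E over each segment gives final E = 7.3571.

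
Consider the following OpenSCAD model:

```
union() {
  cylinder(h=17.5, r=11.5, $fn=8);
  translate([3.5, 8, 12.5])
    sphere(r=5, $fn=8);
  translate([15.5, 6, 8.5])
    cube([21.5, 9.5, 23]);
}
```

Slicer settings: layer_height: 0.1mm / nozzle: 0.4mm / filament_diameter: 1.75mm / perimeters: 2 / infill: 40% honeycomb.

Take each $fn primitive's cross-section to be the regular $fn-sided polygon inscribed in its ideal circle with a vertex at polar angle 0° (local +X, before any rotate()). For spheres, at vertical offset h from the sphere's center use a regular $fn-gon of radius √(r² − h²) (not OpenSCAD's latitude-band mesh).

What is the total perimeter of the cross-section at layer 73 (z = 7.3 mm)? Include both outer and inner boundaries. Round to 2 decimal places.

70.41 mm

At z = 7.3 mm: the r=11.5 cylinder gives a regular 8-gon of circumradius 11.5 (constant along its height) (perimeter = 2·8·11.500·sin(180°/8) = 70.41 mm); the sphere at (3.5, 8) is absent (|z−center|=5.200 > r=5); the cube at (15.5, 6) does not reach this height (z outside [8.5, 31.5]); Merging all regions: only the r=11.5 cylinder is present, so the union is just that shape — boundary = 70.41 mm. Overall, the cross-section is a single solid region. Total boundary length (outer) = 70.41 mm.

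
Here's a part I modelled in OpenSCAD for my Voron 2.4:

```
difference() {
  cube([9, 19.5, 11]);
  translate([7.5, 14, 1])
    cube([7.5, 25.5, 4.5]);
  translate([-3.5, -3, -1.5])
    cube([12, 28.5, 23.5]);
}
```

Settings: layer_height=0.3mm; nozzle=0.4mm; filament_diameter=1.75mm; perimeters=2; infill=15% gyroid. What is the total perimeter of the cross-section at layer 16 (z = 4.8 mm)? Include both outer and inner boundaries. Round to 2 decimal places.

At z = 4.8 mm: the cube (footprint 9×19.5) is included at this height (perimeter 57.00 mm); the cube at (7.5, 14) is present — its section is the full 7.5×25.5 rectangle (perimeter 66.00 mm); the 12×28.5 cube at (-3.5, -3) contributes its full rectangle (perimeter 81.00 mm); Subtracting the remaining from the first: starting from the 9×19.5 cube, the 7.5×25.5 cube at (7.5, 14) partially overlaps it — only the 8.25 mm² overlap (of its 191.25 mm²) is removed, clipping the outline; the 12×28.5 cube at (-3.5, -3) partially overlaps it — only the 160.25 mm² overlap (of its 342.00 mm²) is removed, clipping the outline — boundary = 29.00 mm. Overall, the cross-section is a single solid region. Total boundary length (outer) = 29.00 mm.

29.00 mm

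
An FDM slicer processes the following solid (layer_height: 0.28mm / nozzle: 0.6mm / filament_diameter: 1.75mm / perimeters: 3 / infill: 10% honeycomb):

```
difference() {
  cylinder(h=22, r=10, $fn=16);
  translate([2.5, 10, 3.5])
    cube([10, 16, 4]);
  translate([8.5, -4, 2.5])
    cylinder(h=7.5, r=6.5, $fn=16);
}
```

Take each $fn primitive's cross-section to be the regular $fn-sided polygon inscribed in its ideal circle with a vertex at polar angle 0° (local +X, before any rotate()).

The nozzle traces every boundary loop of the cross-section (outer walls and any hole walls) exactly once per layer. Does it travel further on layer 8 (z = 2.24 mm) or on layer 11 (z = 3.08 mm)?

layer 11 (z = 3.08 mm)

Layer 8 (z = 2.24): the r=10 cylinder gives a regular 16-gon of circumradius 10 (constant along its height) (perimeter = 2·16·10.000·sin(180°/16) = 62.43 mm); the cube at (2.5, 10) does not reach this height (z outside [3.5, 7.5]); the cylinder at (8.5, -4) does not reach this height (z outside [2.5, 10]); Subtracting the remaining from the first: none of the subtracted shapes is present at this height, so the r=10 cylinder is unchanged — boundary = 62.43 mm. So its perimeter = 62.43 mm. Layer 11 (z = 3.08): the cylinder: section is a regular 16-gon, circumradius r=10 (perimeter = 2·16·10.000·sin(180°/16) = 62.43 mm); the cube at (2.5, 10) is absent (z outside [3.5, 7.5]); the r=6.5 cylinder at (8.5, -4) gives a regular 16-gon of circumradius 6.5 (constant along its height) (perimeter = 2·16·6.500·sin(180°/16) = 40.58 mm); Subtracting the remaining from the first: starting from the r=10 cylinder, the r=6.5 cylinder at (8.5, -4) partially overlaps it — only the 61.47 mm² overlap (of its 129.35 mm²) is removed, clipping the outline — boundary = 65.82 mm. So its perimeter = 65.82 mm. Layer 11 is larger (65.82 vs 62.43 mm).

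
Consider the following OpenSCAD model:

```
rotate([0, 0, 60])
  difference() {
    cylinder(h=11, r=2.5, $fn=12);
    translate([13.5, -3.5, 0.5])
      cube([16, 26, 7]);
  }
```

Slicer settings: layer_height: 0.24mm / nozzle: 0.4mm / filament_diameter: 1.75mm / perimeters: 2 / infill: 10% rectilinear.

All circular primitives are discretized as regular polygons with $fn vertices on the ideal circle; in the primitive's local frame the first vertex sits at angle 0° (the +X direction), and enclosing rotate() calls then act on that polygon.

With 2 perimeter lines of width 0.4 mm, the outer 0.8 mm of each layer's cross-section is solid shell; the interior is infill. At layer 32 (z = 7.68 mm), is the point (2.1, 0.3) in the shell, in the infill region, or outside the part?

shell

At z = 7.68 mm: the cylinder: section is a regular 12-gon, circumradius r=2.5; the cube at (13.5, -3.5) is absent (z outside [0.5, 7.5]); After the difference (first − rest): none of the subtracted shapes is present at this height, so the r=2.5 cylinder is unchanged — 1 connected region; (whole slice rotated 60° about Z — lengths, areas and connectivity unchanged). Overall, the cross-section is a single solid region. Undo the 60° rotation: the query point maps to (1.310, -1.669) in the un-rotated model frame. The nearest boundary edge runs (1.25, -2.17)→(2.17, -1.25); distance from the point to it = 0.31 mm. The point is inside the cross-section, 0.31 mm from the nearest boundary — within the 0.8 mm shell band (2 × 0.4).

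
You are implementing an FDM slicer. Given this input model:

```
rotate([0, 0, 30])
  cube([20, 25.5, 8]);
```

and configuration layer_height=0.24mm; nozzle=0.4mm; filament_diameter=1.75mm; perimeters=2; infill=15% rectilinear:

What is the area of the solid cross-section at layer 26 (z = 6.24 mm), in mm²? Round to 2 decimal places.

510.00 mm²

At z = 6.24 mm: the cube (footprint 20×25.5) is included at this height (area 510.00 mm²); (rotated 30° about Z; rotation is an isometry so areas/perimeters/island counts are preserved). Overall, the cross-section is a single solid region. Net area = 510.00 mm².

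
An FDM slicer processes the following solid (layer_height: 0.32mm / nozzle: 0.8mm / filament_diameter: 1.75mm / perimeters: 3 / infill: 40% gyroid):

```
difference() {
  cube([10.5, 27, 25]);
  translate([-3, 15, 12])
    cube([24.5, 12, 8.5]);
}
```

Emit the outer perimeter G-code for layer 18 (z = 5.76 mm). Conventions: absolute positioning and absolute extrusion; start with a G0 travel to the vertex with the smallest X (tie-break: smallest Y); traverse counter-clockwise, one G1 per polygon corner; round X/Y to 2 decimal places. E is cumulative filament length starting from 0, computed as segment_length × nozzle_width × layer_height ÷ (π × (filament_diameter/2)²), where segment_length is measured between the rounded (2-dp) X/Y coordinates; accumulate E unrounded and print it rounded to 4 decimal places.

At z = 5.76 mm: the 10.5×27 cube contributes its full rectangle; the cube at (-3, 15) is absent (z outside [12, 20.5]); Subtracting the remaining from the first: none of the subtracted shapes is present at this height, so the 10.5×27 cube is unchanged — 1 connected region. The outline is a single polygon with 4 vertices. Extrusion per mm of travel: 0.8 × 0.32 / (π × 0.875²) = 0.106432. Accumulating E over each segment gives final E = 7.9824.

G0 X0.00 Y0.00 Z5.76
G1 X10.50 Y0.00 E1.1175
G1 X10.50 Y27.00 E3.9912
G1 X0.00 Y27.00 E5.1088
G1 X0.00 Y0.00 E7.9824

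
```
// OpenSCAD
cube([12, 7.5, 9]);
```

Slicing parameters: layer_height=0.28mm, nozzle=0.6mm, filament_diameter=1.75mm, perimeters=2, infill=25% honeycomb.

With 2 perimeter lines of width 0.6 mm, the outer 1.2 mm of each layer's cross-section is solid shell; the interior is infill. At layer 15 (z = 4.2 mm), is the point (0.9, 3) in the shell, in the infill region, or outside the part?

At z = 4.2 mm: the cube is present — its section is the full 12×7.5 rectangle. Overall, the cross-section is a single solid region. The nearest boundary edge runs (0.00, 7.50)→(0.00, 0.00); distance from the point to it = 0.90 mm. The point is inside the cross-section, 0.90 mm from the nearest boundary — within the 1.2 mm shell band (2 × 0.6).

shell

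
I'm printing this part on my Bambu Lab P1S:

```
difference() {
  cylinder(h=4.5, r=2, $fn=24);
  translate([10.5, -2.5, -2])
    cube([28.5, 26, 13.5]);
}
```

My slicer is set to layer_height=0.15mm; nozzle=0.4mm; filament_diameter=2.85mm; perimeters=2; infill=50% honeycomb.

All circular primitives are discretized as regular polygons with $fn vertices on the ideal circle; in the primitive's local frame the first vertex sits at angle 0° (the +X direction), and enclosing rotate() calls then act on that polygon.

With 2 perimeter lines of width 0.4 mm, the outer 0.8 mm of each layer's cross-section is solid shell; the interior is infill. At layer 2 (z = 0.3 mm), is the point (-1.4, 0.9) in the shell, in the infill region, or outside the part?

shell

At z = 0.3 mm: the r=2 cylinder gives a regular 24-gon of circumradius 2 (constant along its height); the 28.5×26 cube at (10.5, -2.5) contributes its full rectangle; After the difference (first − rest): starting from the r=2 cylinder, the 28.5×26 cube at (10.5, -2.5) misses the remaining region (no effect) — 1 connected region. Overall, the cross-section is a single solid region. The nearest boundary edge runs (-1.73, 1.00)→(-1.41, 1.41); distance from the point to it = 0.32 mm. The point is inside the cross-section, 0.32 mm from the nearest boundary — within the 0.8 mm shell band (2 × 0.4).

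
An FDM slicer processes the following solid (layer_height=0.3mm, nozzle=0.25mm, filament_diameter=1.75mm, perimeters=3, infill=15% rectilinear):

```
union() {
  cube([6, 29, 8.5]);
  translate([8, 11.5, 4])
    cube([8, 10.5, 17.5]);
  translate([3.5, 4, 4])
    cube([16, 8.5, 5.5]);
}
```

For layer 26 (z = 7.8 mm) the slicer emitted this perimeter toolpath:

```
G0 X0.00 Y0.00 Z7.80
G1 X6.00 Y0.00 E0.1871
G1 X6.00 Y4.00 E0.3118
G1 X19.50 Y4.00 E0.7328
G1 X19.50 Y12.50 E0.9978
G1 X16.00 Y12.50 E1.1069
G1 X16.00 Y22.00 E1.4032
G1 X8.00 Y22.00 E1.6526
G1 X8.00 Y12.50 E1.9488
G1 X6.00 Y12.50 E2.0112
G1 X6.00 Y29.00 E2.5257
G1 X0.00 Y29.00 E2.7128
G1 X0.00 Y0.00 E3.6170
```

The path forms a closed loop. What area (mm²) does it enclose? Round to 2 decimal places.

364.75 mm²

Apply the shoelace formula to the sequence of (X, Y) vertices; enclosed area = 364.75 mm².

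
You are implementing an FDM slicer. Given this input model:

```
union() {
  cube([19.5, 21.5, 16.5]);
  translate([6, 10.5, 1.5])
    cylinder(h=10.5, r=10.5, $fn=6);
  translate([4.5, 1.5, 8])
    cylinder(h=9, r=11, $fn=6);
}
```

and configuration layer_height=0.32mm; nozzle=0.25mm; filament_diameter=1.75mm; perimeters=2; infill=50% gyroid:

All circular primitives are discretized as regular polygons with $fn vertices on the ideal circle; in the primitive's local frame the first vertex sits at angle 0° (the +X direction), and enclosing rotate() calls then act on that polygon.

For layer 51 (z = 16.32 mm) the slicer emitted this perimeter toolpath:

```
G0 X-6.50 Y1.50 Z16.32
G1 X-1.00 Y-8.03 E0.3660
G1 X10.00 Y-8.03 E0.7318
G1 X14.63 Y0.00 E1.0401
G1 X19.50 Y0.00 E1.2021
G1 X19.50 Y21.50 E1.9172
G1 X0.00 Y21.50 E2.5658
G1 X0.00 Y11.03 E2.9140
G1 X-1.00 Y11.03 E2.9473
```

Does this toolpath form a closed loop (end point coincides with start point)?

Start point (G0): (-6.50, 1.50). End point (last G1): the path does not return to the start — open.

no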